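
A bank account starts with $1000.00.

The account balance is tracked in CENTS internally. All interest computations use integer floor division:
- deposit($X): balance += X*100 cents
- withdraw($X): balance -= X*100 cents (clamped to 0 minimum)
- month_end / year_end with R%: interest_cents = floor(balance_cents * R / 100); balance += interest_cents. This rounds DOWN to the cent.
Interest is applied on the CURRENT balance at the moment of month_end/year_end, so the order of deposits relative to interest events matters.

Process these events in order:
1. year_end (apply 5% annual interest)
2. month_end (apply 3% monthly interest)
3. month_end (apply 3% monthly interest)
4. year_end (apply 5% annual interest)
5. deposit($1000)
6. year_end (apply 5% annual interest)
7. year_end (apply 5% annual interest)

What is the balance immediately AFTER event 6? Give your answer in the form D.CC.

After 1 (year_end (apply 5% annual interest)): balance=$1050.00 total_interest=$50.00
After 2 (month_end (apply 3% monthly interest)): balance=$1081.50 total_interest=$81.50
After 3 (month_end (apply 3% monthly interest)): balance=$1113.94 total_interest=$113.94
After 4 (year_end (apply 5% annual interest)): balance=$1169.63 total_interest=$169.63
After 5 (deposit($1000)): balance=$2169.63 total_interest=$169.63
After 6 (year_end (apply 5% annual interest)): balance=$2278.11 total_interest=$278.11

Answer: 2278.11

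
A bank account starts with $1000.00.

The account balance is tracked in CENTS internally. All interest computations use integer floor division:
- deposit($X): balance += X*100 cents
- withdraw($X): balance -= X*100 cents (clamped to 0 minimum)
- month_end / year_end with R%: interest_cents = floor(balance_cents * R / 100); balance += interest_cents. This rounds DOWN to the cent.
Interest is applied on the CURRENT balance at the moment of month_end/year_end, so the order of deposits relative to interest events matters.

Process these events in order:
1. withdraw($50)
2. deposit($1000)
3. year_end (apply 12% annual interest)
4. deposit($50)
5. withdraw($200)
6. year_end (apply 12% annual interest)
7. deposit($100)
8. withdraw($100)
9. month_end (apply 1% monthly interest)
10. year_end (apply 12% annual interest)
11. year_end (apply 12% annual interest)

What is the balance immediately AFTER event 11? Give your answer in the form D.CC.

After 1 (withdraw($50)): balance=$950.00 total_interest=$0.00
After 2 (deposit($1000)): balance=$1950.00 total_interest=$0.00
After 3 (year_end (apply 12% annual interest)): balance=$2184.00 total_interest=$234.00
After 4 (deposit($50)): balance=$2234.00 total_interest=$234.00
After 5 (withdraw($200)): balance=$2034.00 total_interest=$234.00
After 6 (year_end (apply 12% annual interest)): balance=$2278.08 total_interest=$478.08
After 7 (deposit($100)): balance=$2378.08 total_interest=$478.08
After 8 (withdraw($100)): balance=$2278.08 total_interest=$478.08
After 9 (month_end (apply 1% monthly interest)): balance=$2300.86 total_interest=$500.86
After 10 (year_end (apply 12% annual interest)): balance=$2576.96 total_interest=$776.96
After 11 (year_end (apply 12% annual interest)): balance=$2886.19 total_interest=$1086.19

Answer: 2886.19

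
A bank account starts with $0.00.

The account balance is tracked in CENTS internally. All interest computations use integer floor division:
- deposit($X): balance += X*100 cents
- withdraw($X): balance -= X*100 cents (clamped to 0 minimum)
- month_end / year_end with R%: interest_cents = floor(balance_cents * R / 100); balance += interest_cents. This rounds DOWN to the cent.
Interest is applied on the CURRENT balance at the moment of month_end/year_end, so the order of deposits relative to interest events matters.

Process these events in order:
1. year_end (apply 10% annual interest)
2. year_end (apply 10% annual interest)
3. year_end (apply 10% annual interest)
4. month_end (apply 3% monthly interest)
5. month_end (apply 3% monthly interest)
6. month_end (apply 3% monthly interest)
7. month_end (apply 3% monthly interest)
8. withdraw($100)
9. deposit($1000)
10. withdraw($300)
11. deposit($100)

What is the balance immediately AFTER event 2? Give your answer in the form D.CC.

After 1 (year_end (apply 10% annual interest)): balance=$0.00 total_interest=$0.00
After 2 (year_end (apply 10% annual interest)): balance=$0.00 total_interest=$0.00

Answer: 0.00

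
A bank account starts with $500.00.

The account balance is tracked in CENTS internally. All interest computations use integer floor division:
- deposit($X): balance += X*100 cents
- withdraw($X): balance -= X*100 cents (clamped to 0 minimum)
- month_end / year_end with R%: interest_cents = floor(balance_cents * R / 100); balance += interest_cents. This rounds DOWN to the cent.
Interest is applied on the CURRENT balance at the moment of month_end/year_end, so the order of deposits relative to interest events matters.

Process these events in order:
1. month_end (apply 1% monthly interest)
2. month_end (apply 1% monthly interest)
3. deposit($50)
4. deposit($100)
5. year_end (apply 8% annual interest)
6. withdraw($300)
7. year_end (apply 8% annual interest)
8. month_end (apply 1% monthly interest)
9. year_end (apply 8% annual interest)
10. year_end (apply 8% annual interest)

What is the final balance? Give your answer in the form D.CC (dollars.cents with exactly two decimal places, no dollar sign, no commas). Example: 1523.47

Answer: 525.24

Derivation:
After 1 (month_end (apply 1% monthly interest)): balance=$505.00 total_interest=$5.00
After 2 (month_end (apply 1% monthly interest)): balance=$510.05 total_interest=$10.05
After 3 (deposit($50)): balance=$560.05 total_interest=$10.05
After 4 (deposit($100)): balance=$660.05 total_interest=$10.05
After 5 (year_end (apply 8% annual interest)): balance=$712.85 total_interest=$62.85
After 6 (withdraw($300)): balance=$412.85 total_interest=$62.85
After 7 (year_end (apply 8% annual interest)): balance=$445.87 total_interest=$95.87
After 8 (month_end (apply 1% monthly interest)): balance=$450.32 total_interest=$100.32
After 9 (year_end (apply 8% annual interest)): balance=$486.34 total_interest=$136.34
After 10 (year_end (apply 8% annual interest)): balance=$525.24 total_interest=$175.24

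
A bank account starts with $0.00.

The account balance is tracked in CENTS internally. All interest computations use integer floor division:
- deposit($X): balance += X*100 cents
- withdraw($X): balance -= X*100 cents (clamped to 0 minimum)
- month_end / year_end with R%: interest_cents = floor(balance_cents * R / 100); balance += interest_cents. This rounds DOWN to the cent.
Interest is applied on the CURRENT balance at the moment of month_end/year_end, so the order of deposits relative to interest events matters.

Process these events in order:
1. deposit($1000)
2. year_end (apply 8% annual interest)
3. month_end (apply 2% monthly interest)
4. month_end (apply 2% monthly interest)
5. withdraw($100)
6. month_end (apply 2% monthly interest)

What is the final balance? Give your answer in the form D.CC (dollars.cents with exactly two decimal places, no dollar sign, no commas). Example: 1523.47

After 1 (deposit($1000)): balance=$1000.00 total_interest=$0.00
After 2 (year_end (apply 8% annual interest)): balance=$1080.00 total_interest=$80.00
After 3 (month_end (apply 2% monthly interest)): balance=$1101.60 total_interest=$101.60
After 4 (month_end (apply 2% monthly interest)): balance=$1123.63 total_interest=$123.63
After 5 (withdraw($100)): balance=$1023.63 total_interest=$123.63
After 6 (month_end (apply 2% monthly interest)): balance=$1044.10 total_interest=$144.10

Answer: 1044.10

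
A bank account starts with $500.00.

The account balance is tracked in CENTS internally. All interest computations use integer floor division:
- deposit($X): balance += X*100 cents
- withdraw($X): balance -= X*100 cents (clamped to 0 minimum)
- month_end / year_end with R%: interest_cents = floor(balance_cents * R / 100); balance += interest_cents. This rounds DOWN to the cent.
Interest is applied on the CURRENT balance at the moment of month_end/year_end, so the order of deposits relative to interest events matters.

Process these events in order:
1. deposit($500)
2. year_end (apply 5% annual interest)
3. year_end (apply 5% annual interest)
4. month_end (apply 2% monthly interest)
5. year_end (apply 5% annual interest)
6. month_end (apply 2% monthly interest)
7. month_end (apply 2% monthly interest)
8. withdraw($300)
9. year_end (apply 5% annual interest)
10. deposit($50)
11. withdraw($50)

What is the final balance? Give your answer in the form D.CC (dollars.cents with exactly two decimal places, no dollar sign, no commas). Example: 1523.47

After 1 (deposit($500)): balance=$1000.00 total_interest=$0.00
After 2 (year_end (apply 5% annual interest)): balance=$1050.00 total_interest=$50.00
After 3 (year_end (apply 5% annual interest)): balance=$1102.50 total_interest=$102.50
After 4 (month_end (apply 2% monthly interest)): balance=$1124.55 total_interest=$124.55
After 5 (year_end (apply 5% annual interest)): balance=$1180.77 total_interest=$180.77
After 6 (month_end (apply 2% monthly interest)): balance=$1204.38 total_interest=$204.38
After 7 (month_end (apply 2% monthly interest)): balance=$1228.46 total_interest=$228.46
After 8 (withdraw($300)): balance=$928.46 total_interest=$228.46
After 9 (year_end (apply 5% annual interest)): balance=$974.88 total_interest=$274.88
After 10 (deposit($50)): balance=$1024.88 total_interest=$274.88
After 11 (withdraw($50)): balance=$974.88 total_interest=$274.88

Answer: 974.88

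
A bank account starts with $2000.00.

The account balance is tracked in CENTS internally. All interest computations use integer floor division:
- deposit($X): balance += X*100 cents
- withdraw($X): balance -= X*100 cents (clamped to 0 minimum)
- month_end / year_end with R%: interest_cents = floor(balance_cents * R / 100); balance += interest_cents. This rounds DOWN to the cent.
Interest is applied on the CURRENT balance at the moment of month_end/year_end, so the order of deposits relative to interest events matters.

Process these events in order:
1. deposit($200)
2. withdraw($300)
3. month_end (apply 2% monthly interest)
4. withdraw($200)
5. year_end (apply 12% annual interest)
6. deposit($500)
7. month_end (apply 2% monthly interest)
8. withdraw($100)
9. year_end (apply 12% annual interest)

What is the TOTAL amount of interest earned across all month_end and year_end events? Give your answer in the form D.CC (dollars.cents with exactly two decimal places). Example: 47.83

After 1 (deposit($200)): balance=$2200.00 total_interest=$0.00
After 2 (withdraw($300)): balance=$1900.00 total_interest=$0.00
After 3 (month_end (apply 2% monthly interest)): balance=$1938.00 total_interest=$38.00
After 4 (withdraw($200)): balance=$1738.00 total_interest=$38.00
After 5 (year_end (apply 12% annual interest)): balance=$1946.56 total_interest=$246.56
After 6 (deposit($500)): balance=$2446.56 total_interest=$246.56
After 7 (month_end (apply 2% monthly interest)): balance=$2495.49 total_interest=$295.49
After 8 (withdraw($100)): balance=$2395.49 total_interest=$295.49
After 9 (year_end (apply 12% annual interest)): balance=$2682.94 total_interest=$582.94

Answer: 582.94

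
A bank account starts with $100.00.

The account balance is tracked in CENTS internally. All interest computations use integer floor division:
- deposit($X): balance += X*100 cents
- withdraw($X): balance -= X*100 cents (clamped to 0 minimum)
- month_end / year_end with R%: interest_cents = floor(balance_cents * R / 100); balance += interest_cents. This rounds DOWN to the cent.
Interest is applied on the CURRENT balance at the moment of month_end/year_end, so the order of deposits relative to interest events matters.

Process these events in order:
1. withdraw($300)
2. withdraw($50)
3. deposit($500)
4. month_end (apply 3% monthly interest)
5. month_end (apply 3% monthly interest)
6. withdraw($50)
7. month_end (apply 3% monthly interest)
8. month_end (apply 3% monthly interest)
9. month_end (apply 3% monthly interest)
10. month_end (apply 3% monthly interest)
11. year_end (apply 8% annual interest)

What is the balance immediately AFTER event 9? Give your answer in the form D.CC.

Answer: 524.99

Derivation:
After 1 (withdraw($300)): balance=$0.00 total_interest=$0.00
After 2 (withdraw($50)): balance=$0.00 total_interest=$0.00
After 3 (deposit($500)): balance=$500.00 total_interest=$0.00
After 4 (month_end (apply 3% monthly interest)): balance=$515.00 total_interest=$15.00
After 5 (month_end (apply 3% monthly interest)): balance=$530.45 total_interest=$30.45
After 6 (withdraw($50)): balance=$480.45 total_interest=$30.45
After 7 (month_end (apply 3% monthly interest)): balance=$494.86 total_interest=$44.86
After 8 (month_end (apply 3% monthly interest)): balance=$509.70 total_interest=$59.70
After 9 (month_end (apply 3% monthly interest)): balance=$524.99 total_interest=$74.99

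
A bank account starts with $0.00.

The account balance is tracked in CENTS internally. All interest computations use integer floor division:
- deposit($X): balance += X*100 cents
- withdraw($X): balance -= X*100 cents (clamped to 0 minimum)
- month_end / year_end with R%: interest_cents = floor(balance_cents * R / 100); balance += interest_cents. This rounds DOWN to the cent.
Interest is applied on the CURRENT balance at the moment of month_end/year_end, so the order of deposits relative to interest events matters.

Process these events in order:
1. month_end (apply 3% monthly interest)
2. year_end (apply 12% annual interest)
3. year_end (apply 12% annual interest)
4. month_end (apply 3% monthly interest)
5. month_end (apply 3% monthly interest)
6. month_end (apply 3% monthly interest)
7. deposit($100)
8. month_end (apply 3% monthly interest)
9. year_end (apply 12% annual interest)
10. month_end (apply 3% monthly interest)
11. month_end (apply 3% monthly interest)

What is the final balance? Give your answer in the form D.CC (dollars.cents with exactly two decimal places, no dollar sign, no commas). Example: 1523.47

After 1 (month_end (apply 3% monthly interest)): balance=$0.00 total_interest=$0.00
After 2 (year_end (apply 12% annual interest)): balance=$0.00 total_interest=$0.00
After 3 (year_end (apply 12% annual interest)): balance=$0.00 total_interest=$0.00
After 4 (month_end (apply 3% monthly interest)): balance=$0.00 total_interest=$0.00
After 5 (month_end (apply 3% monthly interest)): balance=$0.00 total_interest=$0.00
After 6 (month_end (apply 3% monthly interest)): balance=$0.00 total_interest=$0.00
After 7 (deposit($100)): balance=$100.00 total_interest=$0.00
After 8 (month_end (apply 3% monthly interest)): balance=$103.00 total_interest=$3.00
After 9 (year_end (apply 12% annual interest)): balance=$115.36 total_interest=$15.36
After 10 (month_end (apply 3% monthly interest)): balance=$118.82 total_interest=$18.82
After 11 (month_end (apply 3% monthly interest)): balance=$122.38 total_interest=$22.38

Answer: 122.38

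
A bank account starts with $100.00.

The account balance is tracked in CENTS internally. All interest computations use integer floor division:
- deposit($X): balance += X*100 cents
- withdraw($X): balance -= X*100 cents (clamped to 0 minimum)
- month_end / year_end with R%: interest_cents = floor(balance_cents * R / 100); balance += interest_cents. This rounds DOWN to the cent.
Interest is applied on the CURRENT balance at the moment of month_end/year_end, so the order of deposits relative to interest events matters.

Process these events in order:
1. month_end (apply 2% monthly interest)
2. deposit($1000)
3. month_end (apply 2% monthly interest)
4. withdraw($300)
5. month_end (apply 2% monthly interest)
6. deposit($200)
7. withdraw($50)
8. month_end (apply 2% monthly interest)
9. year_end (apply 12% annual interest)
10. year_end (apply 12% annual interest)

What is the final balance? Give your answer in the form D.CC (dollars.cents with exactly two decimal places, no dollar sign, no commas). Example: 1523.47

After 1 (month_end (apply 2% monthly interest)): balance=$102.00 total_interest=$2.00
After 2 (deposit($1000)): balance=$1102.00 total_interest=$2.00
After 3 (month_end (apply 2% monthly interest)): balance=$1124.04 total_interest=$24.04
After 4 (withdraw($300)): balance=$824.04 total_interest=$24.04
After 5 (month_end (apply 2% monthly interest)): balance=$840.52 total_interest=$40.52
After 6 (deposit($200)): balance=$1040.52 total_interest=$40.52
After 7 (withdraw($50)): balance=$990.52 total_interest=$40.52
After 8 (month_end (apply 2% monthly interest)): balance=$1010.33 total_interest=$60.33
After 9 (year_end (apply 12% annual interest)): balance=$1131.56 total_interest=$181.56
After 10 (year_end (apply 12% annual interest)): balance=$1267.34 total_interest=$317.34

Answer: 1267.34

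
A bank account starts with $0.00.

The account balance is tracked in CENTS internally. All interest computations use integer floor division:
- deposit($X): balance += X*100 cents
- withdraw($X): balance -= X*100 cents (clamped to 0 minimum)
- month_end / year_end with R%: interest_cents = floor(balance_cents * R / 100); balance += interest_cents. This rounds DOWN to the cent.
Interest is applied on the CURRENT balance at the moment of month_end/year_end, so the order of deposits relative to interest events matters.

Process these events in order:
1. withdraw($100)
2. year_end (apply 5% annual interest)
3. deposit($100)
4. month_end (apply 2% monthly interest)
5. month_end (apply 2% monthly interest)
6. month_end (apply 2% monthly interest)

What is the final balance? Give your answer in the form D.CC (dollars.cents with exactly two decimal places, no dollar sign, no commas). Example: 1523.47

After 1 (withdraw($100)): balance=$0.00 total_interest=$0.00
After 2 (year_end (apply 5% annual interest)): balance=$0.00 total_interest=$0.00
After 3 (deposit($100)): balance=$100.00 total_interest=$0.00
After 4 (month_end (apply 2% monthly interest)): balance=$102.00 total_interest=$2.00
After 5 (month_end (apply 2% monthly interest)): balance=$104.04 total_interest=$4.04
After 6 (month_end (apply 2% monthly interest)): balance=$106.12 total_interest=$6.12

Answer: 106.12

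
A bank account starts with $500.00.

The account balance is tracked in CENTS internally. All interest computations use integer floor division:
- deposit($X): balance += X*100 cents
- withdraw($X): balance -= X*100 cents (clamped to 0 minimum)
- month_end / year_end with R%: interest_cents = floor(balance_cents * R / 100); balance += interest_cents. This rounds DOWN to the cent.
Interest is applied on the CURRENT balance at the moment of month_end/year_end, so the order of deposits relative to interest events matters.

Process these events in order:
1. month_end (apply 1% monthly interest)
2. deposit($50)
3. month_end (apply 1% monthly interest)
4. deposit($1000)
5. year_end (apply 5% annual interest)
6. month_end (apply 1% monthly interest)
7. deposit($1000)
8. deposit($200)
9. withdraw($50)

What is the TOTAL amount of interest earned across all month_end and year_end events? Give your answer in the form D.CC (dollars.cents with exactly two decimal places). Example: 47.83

Answer: 104.95

Derivation:
After 1 (month_end (apply 1% monthly interest)): balance=$505.00 total_interest=$5.00
After 2 (deposit($50)): balance=$555.00 total_interest=$5.00
After 3 (month_end (apply 1% monthly interest)): balance=$560.55 total_interest=$10.55
After 4 (deposit($1000)): balance=$1560.55 total_interest=$10.55
After 5 (year_end (apply 5% annual interest)): balance=$1638.57 total_interest=$88.57
After 6 (month_end (apply 1% monthly interest)): balance=$1654.95 total_interest=$104.95
After 7 (deposit($1000)): balance=$2654.95 total_interest=$104.95
After 8 (deposit($200)): balance=$2854.95 total_interest=$104.95
After 9 (withdraw($50)): balance=$2804.95 total_interest=$104.95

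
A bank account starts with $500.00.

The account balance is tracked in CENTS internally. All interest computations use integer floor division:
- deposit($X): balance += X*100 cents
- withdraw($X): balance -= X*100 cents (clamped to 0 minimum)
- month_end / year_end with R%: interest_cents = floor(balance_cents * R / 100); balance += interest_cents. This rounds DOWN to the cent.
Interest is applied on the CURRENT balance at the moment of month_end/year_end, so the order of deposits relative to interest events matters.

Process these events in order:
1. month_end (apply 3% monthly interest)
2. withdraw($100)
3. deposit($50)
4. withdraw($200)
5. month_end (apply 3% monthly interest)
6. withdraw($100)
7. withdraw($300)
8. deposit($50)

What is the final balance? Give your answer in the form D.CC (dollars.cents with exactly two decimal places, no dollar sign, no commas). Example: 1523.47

After 1 (month_end (apply 3% monthly interest)): balance=$515.00 total_interest=$15.00
After 2 (withdraw($100)): balance=$415.00 total_interest=$15.00
After 3 (deposit($50)): balance=$465.00 total_interest=$15.00
After 4 (withdraw($200)): balance=$265.00 total_interest=$15.00
After 5 (month_end (apply 3% monthly interest)): balance=$272.95 total_interest=$22.95
After 6 (withdraw($100)): balance=$172.95 total_interest=$22.95
After 7 (withdraw($300)): balance=$0.00 total_interest=$22.95
After 8 (deposit($50)): balance=$50.00 total_interest=$22.95

Answer: 50.00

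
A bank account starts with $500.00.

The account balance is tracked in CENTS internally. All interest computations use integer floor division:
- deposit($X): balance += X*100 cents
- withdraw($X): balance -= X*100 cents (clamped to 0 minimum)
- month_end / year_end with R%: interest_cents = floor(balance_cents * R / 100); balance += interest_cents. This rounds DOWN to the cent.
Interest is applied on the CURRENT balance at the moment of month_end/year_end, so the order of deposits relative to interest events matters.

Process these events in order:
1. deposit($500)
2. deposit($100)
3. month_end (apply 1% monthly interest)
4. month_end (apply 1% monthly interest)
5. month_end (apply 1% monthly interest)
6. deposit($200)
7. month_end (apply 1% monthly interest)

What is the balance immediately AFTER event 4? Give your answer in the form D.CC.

After 1 (deposit($500)): balance=$1000.00 total_interest=$0.00
After 2 (deposit($100)): balance=$1100.00 total_interest=$0.00
After 3 (month_end (apply 1% monthly interest)): balance=$1111.00 total_interest=$11.00
After 4 (month_end (apply 1% monthly interest)): balance=$1122.11 total_interest=$22.11

Answer: 1122.11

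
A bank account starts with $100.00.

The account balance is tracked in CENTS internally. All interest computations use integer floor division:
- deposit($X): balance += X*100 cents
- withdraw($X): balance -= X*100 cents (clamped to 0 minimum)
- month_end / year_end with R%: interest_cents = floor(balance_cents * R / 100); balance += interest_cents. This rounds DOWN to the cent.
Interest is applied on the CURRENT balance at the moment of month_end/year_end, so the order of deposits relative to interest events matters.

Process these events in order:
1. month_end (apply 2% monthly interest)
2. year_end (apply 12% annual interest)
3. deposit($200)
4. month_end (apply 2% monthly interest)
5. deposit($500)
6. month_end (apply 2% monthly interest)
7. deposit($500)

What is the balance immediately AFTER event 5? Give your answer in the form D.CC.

Answer: 820.52

Derivation:
After 1 (month_end (apply 2% monthly interest)): balance=$102.00 total_interest=$2.00
After 2 (year_end (apply 12% annual interest)): balance=$114.24 total_interest=$14.24
After 3 (deposit($200)): balance=$314.24 total_interest=$14.24
After 4 (month_end (apply 2% monthly interest)): balance=$320.52 total_interest=$20.52
After 5 (deposit($500)): balance=$820.52 total_interest=$20.52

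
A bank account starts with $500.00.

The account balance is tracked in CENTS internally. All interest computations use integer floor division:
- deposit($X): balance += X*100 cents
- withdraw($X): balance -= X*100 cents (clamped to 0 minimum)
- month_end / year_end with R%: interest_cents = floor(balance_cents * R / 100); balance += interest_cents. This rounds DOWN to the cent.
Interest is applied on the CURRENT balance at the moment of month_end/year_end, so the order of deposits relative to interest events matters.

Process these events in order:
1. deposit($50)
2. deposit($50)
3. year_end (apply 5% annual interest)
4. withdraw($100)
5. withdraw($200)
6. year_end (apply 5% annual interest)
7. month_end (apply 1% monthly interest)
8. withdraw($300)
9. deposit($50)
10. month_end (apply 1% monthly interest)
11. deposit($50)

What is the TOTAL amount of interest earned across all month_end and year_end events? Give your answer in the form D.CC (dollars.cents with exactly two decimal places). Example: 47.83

Answer: 50.95

Derivation:
After 1 (deposit($50)): balance=$550.00 total_interest=$0.00
After 2 (deposit($50)): balance=$600.00 total_interest=$0.00
After 3 (year_end (apply 5% annual interest)): balance=$630.00 total_interest=$30.00
After 4 (withdraw($100)): balance=$530.00 total_interest=$30.00
After 5 (withdraw($200)): balance=$330.00 total_interest=$30.00
After 6 (year_end (apply 5% annual interest)): balance=$346.50 total_interest=$46.50
After 7 (month_end (apply 1% monthly interest)): balance=$349.96 total_interest=$49.96
After 8 (withdraw($300)): balance=$49.96 total_interest=$49.96
After 9 (deposit($50)): balance=$99.96 total_interest=$49.96
After 10 (month_end (apply 1% monthly interest)): balance=$100.95 total_interest=$50.95
After 11 (deposit($50)): balance=$150.95 total_interest=$50.95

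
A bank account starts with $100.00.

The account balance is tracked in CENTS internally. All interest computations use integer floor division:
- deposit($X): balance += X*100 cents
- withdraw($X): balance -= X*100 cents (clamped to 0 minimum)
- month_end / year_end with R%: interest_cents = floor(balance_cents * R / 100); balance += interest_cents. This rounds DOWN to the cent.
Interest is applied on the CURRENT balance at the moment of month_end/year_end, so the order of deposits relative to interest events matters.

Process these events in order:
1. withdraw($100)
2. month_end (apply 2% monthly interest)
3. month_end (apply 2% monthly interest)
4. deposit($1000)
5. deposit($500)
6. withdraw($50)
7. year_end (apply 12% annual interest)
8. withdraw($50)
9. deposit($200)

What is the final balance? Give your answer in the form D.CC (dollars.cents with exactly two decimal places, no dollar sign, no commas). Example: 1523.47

After 1 (withdraw($100)): balance=$0.00 total_interest=$0.00
After 2 (month_end (apply 2% monthly interest)): balance=$0.00 total_interest=$0.00
After 3 (month_end (apply 2% monthly interest)): balance=$0.00 total_interest=$0.00
After 4 (deposit($1000)): balance=$1000.00 total_interest=$0.00
After 5 (deposit($500)): balance=$1500.00 total_interest=$0.00
After 6 (withdraw($50)): balance=$1450.00 total_interest=$0.00
After 7 (year_end (apply 12% annual interest)): balance=$1624.00 total_interest=$174.00
After 8 (withdraw($50)): balance=$1574.00 total_interest=$174.00
After 9 (deposit($200)): balance=$1774.00 total_interest=$174.00

Answer: 1774.00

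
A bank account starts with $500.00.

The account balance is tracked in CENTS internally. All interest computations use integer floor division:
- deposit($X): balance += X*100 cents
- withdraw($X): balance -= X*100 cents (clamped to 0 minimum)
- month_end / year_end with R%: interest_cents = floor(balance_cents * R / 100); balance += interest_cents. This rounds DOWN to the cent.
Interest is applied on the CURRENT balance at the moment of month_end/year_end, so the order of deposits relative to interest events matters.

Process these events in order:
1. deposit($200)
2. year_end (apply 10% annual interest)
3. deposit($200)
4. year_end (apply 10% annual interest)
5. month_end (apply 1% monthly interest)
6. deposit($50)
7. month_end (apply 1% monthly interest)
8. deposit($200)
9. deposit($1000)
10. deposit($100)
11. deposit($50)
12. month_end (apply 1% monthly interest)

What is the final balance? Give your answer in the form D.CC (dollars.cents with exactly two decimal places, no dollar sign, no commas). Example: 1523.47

After 1 (deposit($200)): balance=$700.00 total_interest=$0.00
After 2 (year_end (apply 10% annual interest)): balance=$770.00 total_interest=$70.00
After 3 (deposit($200)): balance=$970.00 total_interest=$70.00
After 4 (year_end (apply 10% annual interest)): balance=$1067.00 total_interest=$167.00
After 5 (month_end (apply 1% monthly interest)): balance=$1077.67 total_interest=$177.67
After 6 (deposit($50)): balance=$1127.67 total_interest=$177.67
After 7 (month_end (apply 1% monthly interest)): balance=$1138.94 total_interest=$188.94
After 8 (deposit($200)): balance=$1338.94 total_interest=$188.94
After 9 (deposit($1000)): balance=$2338.94 total_interest=$188.94
After 10 (deposit($100)): balance=$2438.94 total_interest=$188.94
After 11 (deposit($50)): balance=$2488.94 total_interest=$188.94
After 12 (month_end (apply 1% monthly interest)): balance=$2513.82 total_interest=$213.82

Answer: 2513.82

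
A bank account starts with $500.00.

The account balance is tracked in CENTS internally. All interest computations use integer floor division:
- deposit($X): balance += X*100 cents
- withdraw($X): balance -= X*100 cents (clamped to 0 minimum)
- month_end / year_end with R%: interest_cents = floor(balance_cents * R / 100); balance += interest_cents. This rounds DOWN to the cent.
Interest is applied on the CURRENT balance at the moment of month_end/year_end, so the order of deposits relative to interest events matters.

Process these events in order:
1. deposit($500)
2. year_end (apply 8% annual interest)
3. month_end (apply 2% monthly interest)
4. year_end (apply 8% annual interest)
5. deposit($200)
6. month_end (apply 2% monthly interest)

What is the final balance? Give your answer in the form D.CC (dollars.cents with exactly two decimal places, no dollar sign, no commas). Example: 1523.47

Answer: 1417.51

Derivation:
After 1 (deposit($500)): balance=$1000.00 total_interest=$0.00
After 2 (year_end (apply 8% annual interest)): balance=$1080.00 total_interest=$80.00
After 3 (month_end (apply 2% monthly interest)): balance=$1101.60 total_interest=$101.60
After 4 (year_end (apply 8% annual interest)): balance=$1189.72 total_interest=$189.72
After 5 (deposit($200)): balance=$1389.72 total_interest=$189.72
After 6 (month_end (apply 2% monthly interest)): balance=$1417.51 total_interest=$217.51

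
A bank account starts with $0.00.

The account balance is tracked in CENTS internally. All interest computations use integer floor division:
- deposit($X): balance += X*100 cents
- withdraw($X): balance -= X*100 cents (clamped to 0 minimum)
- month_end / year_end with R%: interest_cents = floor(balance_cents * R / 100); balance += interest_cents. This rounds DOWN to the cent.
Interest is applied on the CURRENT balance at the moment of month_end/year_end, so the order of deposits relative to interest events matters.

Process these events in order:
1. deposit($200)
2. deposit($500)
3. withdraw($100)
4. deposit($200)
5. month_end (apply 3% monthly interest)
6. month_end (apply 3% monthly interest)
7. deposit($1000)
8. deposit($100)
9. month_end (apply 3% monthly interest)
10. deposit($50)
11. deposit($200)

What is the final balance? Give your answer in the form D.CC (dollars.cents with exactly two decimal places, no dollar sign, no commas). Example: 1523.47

After 1 (deposit($200)): balance=$200.00 total_interest=$0.00
After 2 (deposit($500)): balance=$700.00 total_interest=$0.00
After 3 (withdraw($100)): balance=$600.00 total_interest=$0.00
After 4 (deposit($200)): balance=$800.00 total_interest=$0.00
After 5 (month_end (apply 3% monthly interest)): balance=$824.00 total_interest=$24.00
After 6 (month_end (apply 3% monthly interest)): balance=$848.72 total_interest=$48.72
After 7 (deposit($1000)): balance=$1848.72 total_interest=$48.72
After 8 (deposit($100)): balance=$1948.72 total_interest=$48.72
After 9 (month_end (apply 3% monthly interest)): balance=$2007.18 total_interest=$107.18
After 10 (deposit($50)): balance=$2057.18 total_interest=$107.18
After 11 (deposit($200)): balance=$2257.18 total_interest=$107.18

Answer: 2257.18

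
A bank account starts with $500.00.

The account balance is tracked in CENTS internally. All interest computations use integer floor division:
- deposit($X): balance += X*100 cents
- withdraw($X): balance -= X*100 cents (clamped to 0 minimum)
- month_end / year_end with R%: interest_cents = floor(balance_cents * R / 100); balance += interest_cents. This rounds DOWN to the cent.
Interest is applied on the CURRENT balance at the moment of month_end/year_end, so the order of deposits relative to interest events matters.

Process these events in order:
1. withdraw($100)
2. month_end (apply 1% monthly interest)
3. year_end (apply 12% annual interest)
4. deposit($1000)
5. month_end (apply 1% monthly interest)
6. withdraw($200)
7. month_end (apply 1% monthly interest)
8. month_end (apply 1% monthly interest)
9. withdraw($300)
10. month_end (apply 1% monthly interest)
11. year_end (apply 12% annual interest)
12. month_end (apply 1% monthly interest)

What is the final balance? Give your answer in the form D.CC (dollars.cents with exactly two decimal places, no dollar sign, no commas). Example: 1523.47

After 1 (withdraw($100)): balance=$400.00 total_interest=$0.00
After 2 (month_end (apply 1% monthly interest)): balance=$404.00 total_interest=$4.00
After 3 (year_end (apply 12% annual interest)): balance=$452.48 total_interest=$52.48
After 4 (deposit($1000)): balance=$1452.48 total_interest=$52.48
After 5 (month_end (apply 1% monthly interest)): balance=$1467.00 total_interest=$67.00
After 6 (withdraw($200)): balance=$1267.00 total_interest=$67.00
After 7 (month_end (apply 1% monthly interest)): balance=$1279.67 total_interest=$79.67
After 8 (month_end (apply 1% monthly interest)): balance=$1292.46 total_interest=$92.46
After 9 (withdraw($300)): balance=$992.46 total_interest=$92.46
After 10 (month_end (apply 1% monthly interest)): balance=$1002.38 total_interest=$102.38
After 11 (year_end (apply 12% annual interest)): balance=$1122.66 total_interest=$222.66
After 12 (month_end (apply 1% monthly interest)): balance=$1133.88 total_interest=$233.88

Answer: 1133.88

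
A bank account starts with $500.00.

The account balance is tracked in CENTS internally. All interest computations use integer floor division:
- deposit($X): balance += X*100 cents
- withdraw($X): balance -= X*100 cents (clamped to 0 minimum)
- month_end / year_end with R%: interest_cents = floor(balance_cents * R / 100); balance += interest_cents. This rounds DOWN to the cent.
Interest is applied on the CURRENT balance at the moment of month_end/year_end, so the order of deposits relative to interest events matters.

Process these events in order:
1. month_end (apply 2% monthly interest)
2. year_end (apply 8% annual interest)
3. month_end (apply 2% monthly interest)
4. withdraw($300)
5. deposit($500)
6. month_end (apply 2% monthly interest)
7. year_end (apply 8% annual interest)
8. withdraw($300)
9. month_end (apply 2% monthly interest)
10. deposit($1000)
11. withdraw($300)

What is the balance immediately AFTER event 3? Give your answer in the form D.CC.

After 1 (month_end (apply 2% monthly interest)): balance=$510.00 total_interest=$10.00
After 2 (year_end (apply 8% annual interest)): balance=$550.80 total_interest=$50.80
After 3 (month_end (apply 2% monthly interest)): balance=$561.81 total_interest=$61.81

Answer: 561.81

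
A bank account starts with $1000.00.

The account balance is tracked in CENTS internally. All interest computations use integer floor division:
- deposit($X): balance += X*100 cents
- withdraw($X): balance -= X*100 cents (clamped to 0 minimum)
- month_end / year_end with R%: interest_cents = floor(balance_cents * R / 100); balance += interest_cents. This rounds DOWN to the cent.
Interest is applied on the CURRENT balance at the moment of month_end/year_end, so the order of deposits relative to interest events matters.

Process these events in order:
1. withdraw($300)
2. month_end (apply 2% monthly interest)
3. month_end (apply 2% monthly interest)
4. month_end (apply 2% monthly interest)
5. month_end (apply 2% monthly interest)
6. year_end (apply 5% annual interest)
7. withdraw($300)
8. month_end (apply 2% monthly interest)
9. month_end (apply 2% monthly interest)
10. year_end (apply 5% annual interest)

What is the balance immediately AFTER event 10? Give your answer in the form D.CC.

After 1 (withdraw($300)): balance=$700.00 total_interest=$0.00
After 2 (month_end (apply 2% monthly interest)): balance=$714.00 total_interest=$14.00
After 3 (month_end (apply 2% monthly interest)): balance=$728.28 total_interest=$28.28
After 4 (month_end (apply 2% monthly interest)): balance=$742.84 total_interest=$42.84
After 5 (month_end (apply 2% monthly interest)): balance=$757.69 total_interest=$57.69
After 6 (year_end (apply 5% annual interest)): balance=$795.57 total_interest=$95.57
After 7 (withdraw($300)): balance=$495.57 total_interest=$95.57
After 8 (month_end (apply 2% monthly interest)): balance=$505.48 total_interest=$105.48
After 9 (month_end (apply 2% monthly interest)): balance=$515.58 total_interest=$115.58
After 10 (year_end (apply 5% annual interest)): balance=$541.35 total_interest=$141.35

Answer: 541.35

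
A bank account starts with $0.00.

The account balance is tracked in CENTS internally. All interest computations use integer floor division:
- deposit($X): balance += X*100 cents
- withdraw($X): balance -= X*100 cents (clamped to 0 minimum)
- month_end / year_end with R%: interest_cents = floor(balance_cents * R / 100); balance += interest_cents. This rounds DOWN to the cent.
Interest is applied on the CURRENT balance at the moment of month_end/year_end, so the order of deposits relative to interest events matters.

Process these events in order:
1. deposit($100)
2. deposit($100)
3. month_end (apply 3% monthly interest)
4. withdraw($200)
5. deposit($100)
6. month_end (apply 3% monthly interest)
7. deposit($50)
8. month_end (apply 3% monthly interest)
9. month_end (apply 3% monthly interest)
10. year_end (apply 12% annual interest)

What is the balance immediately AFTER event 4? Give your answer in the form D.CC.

After 1 (deposit($100)): balance=$100.00 total_interest=$0.00
After 2 (deposit($100)): balance=$200.00 total_interest=$0.00
After 3 (month_end (apply 3% monthly interest)): balance=$206.00 total_interest=$6.00
After 4 (withdraw($200)): balance=$6.00 total_interest=$6.00

Answer: 6.00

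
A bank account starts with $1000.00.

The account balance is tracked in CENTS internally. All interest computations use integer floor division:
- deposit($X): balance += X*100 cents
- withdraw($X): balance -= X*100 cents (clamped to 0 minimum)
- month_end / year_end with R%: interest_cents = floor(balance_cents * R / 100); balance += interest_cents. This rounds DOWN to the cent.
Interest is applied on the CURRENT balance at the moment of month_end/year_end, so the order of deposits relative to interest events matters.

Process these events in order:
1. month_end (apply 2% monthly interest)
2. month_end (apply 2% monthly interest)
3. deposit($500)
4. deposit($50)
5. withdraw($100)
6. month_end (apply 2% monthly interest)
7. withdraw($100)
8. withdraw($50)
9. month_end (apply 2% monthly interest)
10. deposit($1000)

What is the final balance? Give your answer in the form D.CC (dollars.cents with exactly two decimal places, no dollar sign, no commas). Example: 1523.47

Answer: 2397.60

Derivation:
After 1 (month_end (apply 2% monthly interest)): balance=$1020.00 total_interest=$20.00
After 2 (month_end (apply 2% monthly interest)): balance=$1040.40 total_interest=$40.40
After 3 (deposit($500)): balance=$1540.40 total_interest=$40.40
After 4 (deposit($50)): balance=$1590.40 total_interest=$40.40
After 5 (withdraw($100)): balance=$1490.40 total_interest=$40.40
After 6 (month_end (apply 2% monthly interest)): balance=$1520.20 total_interest=$70.20
After 7 (withdraw($100)): balance=$1420.20 total_interest=$70.20
After 8 (withdraw($50)): balance=$1370.20 total_interest=$70.20
After 9 (month_end (apply 2% monthly interest)): balance=$1397.60 total_interest=$97.60
After 10 (deposit($1000)): balance=$2397.60 total_interest=$97.60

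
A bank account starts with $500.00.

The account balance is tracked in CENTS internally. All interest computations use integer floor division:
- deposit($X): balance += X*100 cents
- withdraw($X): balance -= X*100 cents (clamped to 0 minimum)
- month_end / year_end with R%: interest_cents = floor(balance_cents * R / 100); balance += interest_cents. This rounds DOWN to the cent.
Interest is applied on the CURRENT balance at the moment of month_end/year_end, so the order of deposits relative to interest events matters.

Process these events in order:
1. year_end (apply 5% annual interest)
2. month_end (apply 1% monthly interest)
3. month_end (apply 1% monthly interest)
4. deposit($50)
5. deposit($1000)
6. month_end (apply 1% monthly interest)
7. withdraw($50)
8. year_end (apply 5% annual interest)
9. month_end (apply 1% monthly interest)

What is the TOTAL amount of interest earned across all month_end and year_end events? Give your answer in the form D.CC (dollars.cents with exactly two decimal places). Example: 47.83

After 1 (year_end (apply 5% annual interest)): balance=$525.00 total_interest=$25.00
After 2 (month_end (apply 1% monthly interest)): balance=$530.25 total_interest=$30.25
After 3 (month_end (apply 1% monthly interest)): balance=$535.55 total_interest=$35.55
After 4 (deposit($50)): balance=$585.55 total_interest=$35.55
After 5 (deposit($1000)): balance=$1585.55 total_interest=$35.55
After 6 (month_end (apply 1% monthly interest)): balance=$1601.40 total_interest=$51.40
After 7 (withdraw($50)): balance=$1551.40 total_interest=$51.40
After 8 (year_end (apply 5% annual interest)): balance=$1628.97 total_interest=$128.97
After 9 (month_end (apply 1% monthly interest)): balance=$1645.25 total_interest=$145.25

Answer: 145.25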